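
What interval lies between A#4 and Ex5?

augmented fifth

The letter names run A→E, a span of 4 letter steps, so the interval is some kind of fifth.
A# to E## is 8 semitones. A perfect fifth is 7, so 8 makes it augmented.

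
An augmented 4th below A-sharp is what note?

E

A fourth below A lands on the letter E.
An augmented fourth spans 6 semitones, so A# moves to pitch class 4. On the letter E that is E.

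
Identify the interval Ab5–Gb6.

minor seventh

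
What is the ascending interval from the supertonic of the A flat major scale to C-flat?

minor second

The supertonic of Ab major is Bb.
Bb up to Cb: letters B→C make it a second; 1 semitone makes it minor.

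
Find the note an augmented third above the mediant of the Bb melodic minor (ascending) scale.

F#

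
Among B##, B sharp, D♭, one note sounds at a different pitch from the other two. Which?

In 12-tone equal temperament, enharmonic equivalents share a pitch class. B## is pitch class 1; B# is pitch class 0; Db is pitch class 1.
B## and Db share pitch class 1, while B# is pitch class 0.

B#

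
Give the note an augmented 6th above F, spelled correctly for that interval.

A sixth above F lands on the letter D.
An augmented sixth spans 10 semitones, so F moves to pitch class 3. On the letter D that is D#.

D#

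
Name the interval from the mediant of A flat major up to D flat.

minor second

The mediant of Ab major is C.
C up to Db: letters C→D make it a second; 1 semitone makes it minor.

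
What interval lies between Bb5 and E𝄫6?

diminished fourth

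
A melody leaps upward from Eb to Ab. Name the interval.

perfect fourth

The letter names run E→A, a span of 3 letter steps, so the interval is some kind of fourth.
Eb to Ab is 5 semitones. A perfect fourth is 5, so 5 makes it perfect.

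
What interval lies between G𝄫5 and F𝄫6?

Counting letters G–A–B–C–D–E–F gives a seventh.
Gbb→Fbb = 10 semitones, 1 narrower than the major seventh (11), so minor.

minor seventh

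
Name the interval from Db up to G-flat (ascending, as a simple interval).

The letter names run D→G, a span of 3 letter steps, so the interval is some kind of fourth.
Db to Gb is 5 semitones. A perfect fourth is 5, so 5 makes it perfect.

perfect fourth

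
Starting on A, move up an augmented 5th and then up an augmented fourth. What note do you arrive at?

An augmented fifth up from A is E# (letter E, 8 semitones up).
An augmented fourth up from E# is A## (letter A, 6 semitones up).

A##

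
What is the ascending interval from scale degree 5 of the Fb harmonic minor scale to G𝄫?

Scale degree 5 of Fb harmonic minor is Cb.
Cb up to Gbb: letters C→G make it a fifth; 6 semitones makes it diminished.

diminished fifth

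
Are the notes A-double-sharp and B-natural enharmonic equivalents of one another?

A## is pitch class 11; B is pitch class 11.
All spellings map to pitch class 11, so they are enharmonically equivalent.

Yes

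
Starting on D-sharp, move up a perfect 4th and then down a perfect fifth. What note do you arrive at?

A perfect fourth up from D# is G# (letter G, 5 semitones up).
A perfect fifth down from G# is C# (letter C, 7 semitones down).

C#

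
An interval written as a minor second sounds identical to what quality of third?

A minor second spans 1 semitone.
A third spanning 1 semitone is doubly diminished (the major third is 4).

doubly diminished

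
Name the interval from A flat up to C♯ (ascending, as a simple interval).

augmented third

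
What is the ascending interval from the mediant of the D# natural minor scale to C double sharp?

The mediant of D# natural minor is F#.
F# up to C##: letters F→C make it a fifth; 8 semitones makes it augmented.

augmented fifth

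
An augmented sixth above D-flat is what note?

A sixth above D lands on the letter B.
An augmented sixth spans 10 semitones, so Db moves to pitch class 11. On the letter B that is B.

B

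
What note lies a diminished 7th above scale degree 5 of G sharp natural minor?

Scale degree 5 of G# natural minor is D#.
A diminished seventh (9 semitones) above D# lands on the letter C, giving C.

C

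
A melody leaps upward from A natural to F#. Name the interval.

The letter names run A→F, a span of 5 letter steps, so the interval is some kind of sixth.
A to F# is 9 semitones. A major sixth is 9, so 9 makes it major.

major sixth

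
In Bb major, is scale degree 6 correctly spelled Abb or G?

G

Each scale degree takes a distinct letter name. Degree 6 of a scale on B must use the letter G.
G and Abb are enharmonically the same pitch, but only G uses the letter G, so it is the correct spelling here.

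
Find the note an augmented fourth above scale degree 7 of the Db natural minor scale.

Scale degree 7 of Db natural minor is Cb.
An augmented fourth (6 semitones) above Cb lands on the letter F, giving F.

F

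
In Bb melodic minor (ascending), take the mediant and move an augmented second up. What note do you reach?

E

The mediant of Bb melodic minor (ascending) is Db.
An augmented second (3 semitones) above Db lands on the letter E, giving E.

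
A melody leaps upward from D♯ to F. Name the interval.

The letter names run D→F, a span of 2 letter steps, so the interval is some kind of third.
D# to F is 2 semitones. A major third is 4, so 2 makes it diminished.

diminished third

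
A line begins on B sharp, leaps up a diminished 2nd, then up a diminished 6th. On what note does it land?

Abb

A diminished second up from B# is C (letter C, 0 semitones up).
A diminished sixth up from C is Abb (letter A, 7 semitones up).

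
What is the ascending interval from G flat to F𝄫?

The letter names run G→F, a span of 6 letter steps, so the interval is some kind of seventh.
Gb to Fbb is 9 semitones. A major seventh is 11, so 9 makes it diminished.

diminished seventh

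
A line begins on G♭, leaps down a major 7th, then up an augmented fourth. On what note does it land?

A major seventh down from Gb is Abb (letter A, 11 semitones down).
An augmented fourth up from Abb is Db (letter D, 6 semitones up).

Db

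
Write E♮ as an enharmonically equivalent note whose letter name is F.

E is pitch class 4. The letter F alone is pitch class 5.
To reach pitch class 4 from F requires an offset of -1 semitone, i.e. flat: Fb.

Fb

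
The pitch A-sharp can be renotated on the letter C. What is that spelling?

Cbb

Plain C sits 2 semitones above A#, so on the letter C the same pitch needs a double flat: Cbb.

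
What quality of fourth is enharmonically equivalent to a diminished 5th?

A diminished fifth spans 6 semitones.
A fourth spanning 6 semitones is augmented (the perfect fourth is 5).

augmented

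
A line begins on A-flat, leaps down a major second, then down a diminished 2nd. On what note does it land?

F#

A major second down from Ab is Gb (letter G, 2 semitones down).
A diminished second down from Gb is F# (letter F, 0 semitones down).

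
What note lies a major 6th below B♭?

Db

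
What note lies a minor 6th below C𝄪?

A sixth below C lands on the letter E.
A minor sixth spans 8 semitones, so C## moves to pitch class 6. On the letter E that is E##.

E##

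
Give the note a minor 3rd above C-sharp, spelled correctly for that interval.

E

C up a major third is E, so the target letter is E.
From C#, a minor third is 3 semitones up: E.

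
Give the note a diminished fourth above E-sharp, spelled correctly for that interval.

A

E up a perfect fourth is A, so the target letter is A.
From E#, a diminished fourth is 4 semitones up: A.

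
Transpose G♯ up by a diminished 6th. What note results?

Eb

A sixth above G lands on the letter E.
A diminished sixth spans 7 semitones, so G# moves to pitch class 3. On the letter E that is Eb.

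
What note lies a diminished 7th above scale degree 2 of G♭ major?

Scale degree 2 of Gb major is Ab.
A diminished seventh (9 semitones) above Ab lands on the letter G, giving Gbb.

Gbb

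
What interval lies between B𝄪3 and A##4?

minor seventh

The letter names run B→A, a span of 6 letter steps, so the interval is some kind of seventh.
B## to A## is 10 semitones. A major seventh is 11, so 10 makes it minor.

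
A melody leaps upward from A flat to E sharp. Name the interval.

Counting letters A–B–C–D–E gives a fifth.
Ab→E# = 9 semitones, 2 wider than the perfect fifth (7), so doubly augmented.

doubly augmented fifth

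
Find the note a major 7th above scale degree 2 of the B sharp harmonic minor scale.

B##

Scale degree 2 of B# harmonic minor is C##.
A major seventh (11 semitones) above C## lands on the letter B, giving B##.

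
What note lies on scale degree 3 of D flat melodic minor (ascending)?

Fb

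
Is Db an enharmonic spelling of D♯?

No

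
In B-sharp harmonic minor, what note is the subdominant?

The B# harmonic minor scale runs B# C## D# E# F## G# A##.
Degree 4 is E#.

E#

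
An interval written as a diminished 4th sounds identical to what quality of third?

major

A diminished fourth spans 4 semitones.
A third spanning 4 semitones is major (the major third is 4).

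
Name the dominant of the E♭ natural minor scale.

The Eb natural minor scale runs Eb F Gb Ab Bb Cb Db.
Degree 5 is Bb.

Bb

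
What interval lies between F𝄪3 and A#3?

Counting letters F–G–A gives a third.
F##→A# = 3 semitones, 1 narrower than the major third (4), so minor.

minor third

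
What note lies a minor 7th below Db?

Eb

A seventh below D lands on the letter E.
A minor seventh spans 10 semitones, so Db moves to pitch class 3. On the letter E that is Eb.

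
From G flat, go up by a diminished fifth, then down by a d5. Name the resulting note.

Gb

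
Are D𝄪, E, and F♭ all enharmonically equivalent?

Yes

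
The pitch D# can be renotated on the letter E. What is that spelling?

D# is pitch class 3. The letter E alone is pitch class 4.
To reach pitch class 3 from E requires an offset of -1 semitone, i.e. flat: Eb.

Eb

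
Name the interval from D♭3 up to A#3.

Counting letters D–E–F–G–A gives a fifth.
Db→A# = 9 semitones, 2 wider than the perfect fifth (7), so doubly augmented.

doubly augmented fifth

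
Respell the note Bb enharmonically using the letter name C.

Cbb

Plain C sits 2 semitones above Bb, so on the letter C the same pitch needs a double flat: Cbb.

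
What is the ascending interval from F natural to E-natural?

major seventh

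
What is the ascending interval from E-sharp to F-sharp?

The letter names run E→F, a span of 1 letter step, so the interval is some kind of second.
E# to F# is 1 semitone. A major second is 2, so 1 makes it minor.

minor second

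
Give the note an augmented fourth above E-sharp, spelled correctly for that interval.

A##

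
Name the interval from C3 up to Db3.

The letter names run C→D, a span of 1 letter step, so the interval is some kind of second.
C to Db is 1 semitone. A major second is 2, so 1 makes it minor.

minor second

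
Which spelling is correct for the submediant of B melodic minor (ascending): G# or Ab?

G#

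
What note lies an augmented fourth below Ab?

Ebb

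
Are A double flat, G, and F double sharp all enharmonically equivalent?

Yes

Abb is pitch class 7; G is pitch class 7; F## is pitch class 7.
All spellings map to pitch class 7, so they are enharmonically equivalent.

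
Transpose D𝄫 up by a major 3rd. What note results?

Fb

D up a major third is F#, so the target letter is F.
From Dbb, a major third is 4 semitones up: Fb.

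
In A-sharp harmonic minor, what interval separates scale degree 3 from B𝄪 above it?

augmented seventh

Scale degree 3 of A# harmonic minor is C#.
C# up to B##: letters C→B make it a seventh; 12 semitones makes it augmented.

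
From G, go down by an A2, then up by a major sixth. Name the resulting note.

An augmented second down from G is Fb (letter F, 3 semitones down).
A major sixth up from Fb is Db (letter D, 9 semitones up).

Db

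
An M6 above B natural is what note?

G#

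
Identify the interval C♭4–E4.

augmented third

Counting letters C–D–E gives a third.
Cb→E = 5 semitones, 1 wider than the major third (4), so augmented.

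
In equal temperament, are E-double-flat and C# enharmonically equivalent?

No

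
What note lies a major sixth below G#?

B

A sixth below G lands on the letter B.
A major sixth spans 9 semitones, so G# moves to pitch class 11. On the letter B that is B.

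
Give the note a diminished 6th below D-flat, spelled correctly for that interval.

A sixth below D lands on the letter F.
A diminished sixth spans 7 semitones, so Db moves to pitch class 6. On the letter F that is F#.

F#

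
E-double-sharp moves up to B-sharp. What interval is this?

Counting letters E–F–G–A–B gives a fifth.
E##→B# = 6 semitones, 1 narrower than the perfect fifth (7), so diminished.

diminished fifth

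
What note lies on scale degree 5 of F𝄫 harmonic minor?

Degree 5 takes the letter 4 steps above F, which is C.
In harmonic minor, degree 5 sits 7 semitones above the tonic. Fbb + 7 semitones is pitch class 10, spelled on C as Cbb.

Cbb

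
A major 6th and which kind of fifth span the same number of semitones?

doubly augmented

A major sixth spans 9 semitones.
A fifth spanning 9 semitones is doubly augmented (the perfect fifth is 7).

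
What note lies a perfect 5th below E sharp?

E down a perfect fifth is A, so the target letter is A.
From E#, a perfect fifth is 7 semitones down: A#.

A#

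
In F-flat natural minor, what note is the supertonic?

The Fb natural minor scale runs Fb Gb Abb Bbb Cb Dbb Ebb.
Degree 2 is Gb.

Gb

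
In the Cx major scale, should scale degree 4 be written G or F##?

Each scale degree takes a distinct letter name. Degree 4 of a scale on C must use the letter F.
F## and G are enharmonically the same pitch, but only F## uses the letter F, so it is the correct spelling here.

F##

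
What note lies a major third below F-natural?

Db

A third below F lands on the letter D.
A major third spans 4 semitones, so F moves to pitch class 1. On the letter D that is Db.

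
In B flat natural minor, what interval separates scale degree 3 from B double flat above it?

Scale degree 3 of Bb natural minor is Db.
Db up to Bbb: letters D→B make it a sixth; 8 semitones makes it minor.

minor sixth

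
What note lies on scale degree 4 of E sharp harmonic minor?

The E# harmonic minor scale runs E# F## G# A# B# C# D##.
Degree 4 is A#.

A#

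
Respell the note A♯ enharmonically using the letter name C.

Cbb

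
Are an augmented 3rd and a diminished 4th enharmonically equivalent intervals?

No

An augmented third spans 5 semitones; a diminished fourth spans 4.
The spans differ, so they are not enharmonic equivalents.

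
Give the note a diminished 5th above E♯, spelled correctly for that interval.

E up a perfect fifth is B, so the target letter is B.
From E#, a diminished fifth is 6 semitones up: B.

B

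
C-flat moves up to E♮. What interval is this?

augmented third

Counting letters C–D–E gives a third.
Cb→E = 5 semitones, 1 wider than the major third (4), so augmented.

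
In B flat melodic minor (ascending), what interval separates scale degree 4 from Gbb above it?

Scale degree 4 of Bb melodic minor (ascending) is Eb.
Eb up to Gbb: letters E→G make it a third; 2 semitones makes it diminished.

diminished third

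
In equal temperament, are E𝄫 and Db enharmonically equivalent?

Two spellings are enharmonically equivalent only if they share a pitch class.
Here Ebb → 2, Db → 1; 1 ≠ 2, so they are not.

No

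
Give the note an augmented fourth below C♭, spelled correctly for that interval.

Gbb

C down a perfect fourth is G, so the target letter is G.
From Cb, an augmented fourth is 6 semitones down: Gbb.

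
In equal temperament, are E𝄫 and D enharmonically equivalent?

Yes

Ebb is pitch class 2; D is pitch class 2.
All spellings map to pitch class 2, so they are enharmonically equivalent.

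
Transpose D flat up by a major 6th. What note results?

Bb

A sixth above D lands on the letter B.
A major sixth spans 9 semitones, so Db moves to pitch class 10. On the letter B that is Bb.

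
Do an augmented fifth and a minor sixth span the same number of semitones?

An augmented fifth spans 8 semitones; a minor sixth spans 8.
They are enharmonically equivalent.

Yes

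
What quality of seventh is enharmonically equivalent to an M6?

diminished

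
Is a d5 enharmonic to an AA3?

Yes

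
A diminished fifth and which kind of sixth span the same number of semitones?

A diminished fifth spans 6 semitones.
A sixth spanning 6 semitones is doubly diminished (the major sixth is 9).

doubly diminished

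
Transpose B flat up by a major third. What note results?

A third above B lands on the letter D.
A major third spans 4 semitones, so Bb moves to pitch class 2. On the letter D that is D.

D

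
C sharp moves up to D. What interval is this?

Counting letters C–D gives a second.
C#→D = 1 semitone, 1 narrower than the major second (2), so minor.

minor second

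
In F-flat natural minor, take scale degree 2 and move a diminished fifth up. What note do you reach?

Scale degree 2 of Fb natural minor is Gb.
A diminished fifth (6 semitones) above Gb lands on the letter D, giving Dbb.

Dbb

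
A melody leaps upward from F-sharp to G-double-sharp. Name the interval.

augmented second

The letter names run F→G, a span of 1 letter step, so the interval is some kind of second.
F# to G## is 3 semitones. A major second is 2, so 3 makes it augmented.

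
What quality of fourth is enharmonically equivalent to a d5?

A diminished fifth spans 6 semitones.
A fourth spanning 6 semitones is augmented (the perfect fourth is 5).

augmented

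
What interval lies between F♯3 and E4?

minor seventh

The letter names run F→E, a span of 6 letter steps, so the interval is some kind of seventh.
F# to E is 10 semitones. A major seventh is 11, so 10 makes it minor.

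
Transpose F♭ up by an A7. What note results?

A seventh above F lands on the letter E.
An augmented seventh spans 12 semitones, so Fb moves to pitch class 4. On the letter E that is E.

E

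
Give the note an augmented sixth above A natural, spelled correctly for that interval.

F##

A sixth above A lands on the letter F.
An augmented sixth spans 10 semitones, so A moves to pitch class 7. On the letter F that is F##.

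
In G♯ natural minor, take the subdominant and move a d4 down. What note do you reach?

The subdominant of G# natural minor is C#.
A diminished fourth (4 semitones) below C# lands on the letter G, giving G##.

G##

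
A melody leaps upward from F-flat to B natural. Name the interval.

doubly augmented fourth

The letter names run F→B, a span of 3 letter steps, so the interval is some kind of fourth.
Fb to B is 7 semitones. A perfect fourth is 5, so 7 makes it doubly augmented.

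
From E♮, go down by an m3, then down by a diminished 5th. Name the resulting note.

F##

A minor third down from E is C# (letter C, 3 semitones down).
A diminished fifth down from C# is F## (letter F, 6 semitones down).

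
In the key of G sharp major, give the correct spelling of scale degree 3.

The G# major scale runs G# A# B# C# D# E# F##.
Degree 3 is B#.

B#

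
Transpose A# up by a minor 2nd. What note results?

A second above A lands on the letter B.
A minor second spans 1 semitone, so A# moves to pitch class 11. On the letter B that is B.

B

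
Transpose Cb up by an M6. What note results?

C up a major sixth is A, so the target letter is A.
From Cb, a major sixth is 9 semitones up: Ab.

Ab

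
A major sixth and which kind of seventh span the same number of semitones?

A major sixth spans 9 semitones.
A seventh spanning 9 semitones is diminished (the major seventh is 11).

diminished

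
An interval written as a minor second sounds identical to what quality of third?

doubly diminished

A minor second spans 1 semitone.
A third spanning 1 semitone is doubly diminished (the major third is 4).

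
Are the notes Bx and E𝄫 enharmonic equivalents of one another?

No

Two spellings are enharmonically equivalent only if they share a pitch class.
Here B## → 1, Ebb → 2; 1 ≠ 2, so they are not.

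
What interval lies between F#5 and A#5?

Counting letters F–G–A gives a third.
F#→A# = 4 semitones, exactly the major third.

major third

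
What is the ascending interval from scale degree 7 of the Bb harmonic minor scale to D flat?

diminished fourth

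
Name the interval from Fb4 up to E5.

The letter names run F→E, a span of 6 letter steps, so the interval is some kind of seventh.
Fb to E is 12 semitones. A major seventh is 11, so 12 makes it augmented.

augmented seventh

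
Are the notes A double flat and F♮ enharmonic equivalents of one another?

Abb is pitch class 7; F is pitch class 5.
The pitch classes differ (7 vs. 5), so they are not enharmonic equivalents.

No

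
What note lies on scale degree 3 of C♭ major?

Degree 3 takes the letter 2 steps above C, which is E.
In major, degree 3 sits 4 semitones above the tonic. Cb + 4 semitones is pitch class 3, spelled on E as Eb.

Eb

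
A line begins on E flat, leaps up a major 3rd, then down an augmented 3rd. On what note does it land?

Ebb

A major third up from Eb is G (letter G, 4 semitones up).
An augmented third down from G is Ebb (letter E, 5 semitones down).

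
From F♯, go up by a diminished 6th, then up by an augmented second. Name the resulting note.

E

A diminished sixth up from F# is Db (letter D, 7 semitones up).
An augmented second up from Db is E (letter E, 3 semitones up).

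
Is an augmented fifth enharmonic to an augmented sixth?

No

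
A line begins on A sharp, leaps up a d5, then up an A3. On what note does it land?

A diminished fifth up from A# is E (letter E, 6 semitones up).
An augmented third up from E is G## (letter G, 5 semitones up).

G##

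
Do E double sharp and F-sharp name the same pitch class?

Yes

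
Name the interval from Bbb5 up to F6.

augmented fifth

Counting letters B–C–D–E–F gives a fifth.
Bbb→F = 8 semitones, 1 wider than the perfect fifth (7), so augmented.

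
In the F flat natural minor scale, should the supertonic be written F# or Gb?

Gb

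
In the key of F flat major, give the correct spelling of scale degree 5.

The Fb major scale runs Fb Gb Ab Bbb Cb Db Eb.
Degree 5 is Cb.

Cb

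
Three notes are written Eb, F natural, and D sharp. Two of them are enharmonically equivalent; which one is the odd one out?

In 12-tone equal temperament, enharmonic equivalents share a pitch class. Eb is pitch class 3; F is pitch class 5; D# is pitch class 3.
Eb and D# share pitch class 3, while F is pitch class 5.

F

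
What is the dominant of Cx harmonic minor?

The C## harmonic minor scale runs C## D## E# F## G## A# B##.
Degree 5 is G##.

G##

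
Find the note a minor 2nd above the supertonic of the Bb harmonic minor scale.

Db

The supertonic of Bb harmonic minor is C.
A minor second (1 semitone) above C lands on the letter D, giving Db.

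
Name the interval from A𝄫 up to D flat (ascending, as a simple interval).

augmented fourth

Counting letters A–B–C–D gives a fourth.
Abb→Db = 6 semitones, 1 wider than the perfect fourth (5), so augmented.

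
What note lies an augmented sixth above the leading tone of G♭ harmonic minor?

The leading tone of Gb harmonic minor is F.
An augmented sixth (10 semitones) above F lands on the letter D, giving D#.

D#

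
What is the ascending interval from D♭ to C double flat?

diminished seventh

The letter names run D→C, a span of 6 letter steps, so the interval is some kind of seventh.
Db to Cbb is 9 semitones. A major seventh is 11, so 9 makes it diminished.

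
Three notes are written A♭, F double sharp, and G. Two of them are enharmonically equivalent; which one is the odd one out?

Ab

In 12-tone equal temperament, enharmonic equivalents share a pitch class. Ab is pitch class 8; F## is pitch class 7; G is pitch class 7.
F## and G share pitch class 7, while Ab is pitch class 8.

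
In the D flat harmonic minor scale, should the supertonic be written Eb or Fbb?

Eb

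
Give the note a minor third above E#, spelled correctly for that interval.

G#

A third above E lands on the letter G.
A minor third spans 3 semitones, so E# moves to pitch class 8. On the letter G that is G#.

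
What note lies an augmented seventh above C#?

B##

C up a major seventh is B, so the target letter is B.
From C#, an augmented seventh is 12 semitones up: B##.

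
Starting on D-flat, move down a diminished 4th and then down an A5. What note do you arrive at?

A diminished fourth down from Db is A (letter A, 4 semitones down).
An augmented fifth down from A is Db (letter D, 8 semitones down).

Db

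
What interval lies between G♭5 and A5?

The letter names run G→A, a span of 1 letter step, so the interval is some kind of second.
Gb to A is 3 semitones. A major second is 2, so 3 makes it augmented.

augmented second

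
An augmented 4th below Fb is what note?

Cbb

F down a perfect fourth is C, so the target letter is C.
From Fb, an augmented fourth is 6 semitones down: Cbb.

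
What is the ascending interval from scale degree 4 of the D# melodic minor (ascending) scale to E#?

Scale degree 4 of D# melodic minor (ascending) is G#.
G# up to E#: letters G→E make it a sixth; 9 semitones makes it major.

major sixth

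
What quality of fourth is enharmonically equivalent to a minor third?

A minor third spans 3 semitones.
A fourth spanning 3 semitones is doubly diminished (the perfect fourth is 5).

doubly diminished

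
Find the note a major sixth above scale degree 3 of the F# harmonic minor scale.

Scale degree 3 of F# harmonic minor is A.
A major sixth (9 semitones) above A lands on the letter F, giving F#.

F#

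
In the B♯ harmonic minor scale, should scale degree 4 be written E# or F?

Each scale degree takes a distinct letter name. Degree 4 of a scale on B must use the letter E.
E# and F are enharmonically the same pitch, but only E# uses the letter E, so it is the correct spelling here.

E#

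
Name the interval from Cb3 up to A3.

The letter names run C→A, a span of 5 letter steps, so the interval is some kind of sixth.
Cb to A is 10 semitones. A major sixth is 9, so 10 makes it augmented.

augmented sixth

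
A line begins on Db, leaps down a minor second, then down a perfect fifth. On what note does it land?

A minor second down from Db is C (letter C, 1 semitone down).
A perfect fifth down from C is F (letter F, 7 semitones down).

F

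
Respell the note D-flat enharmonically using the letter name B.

B##

Plain B sits 2 semitones below Db, so on the letter B the same pitch needs a double sharp: B##.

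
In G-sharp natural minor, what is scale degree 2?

A#

Degree 2 takes the letter 1 step above G, which is A.
In natural minor, degree 2 sits 2 semitones above the tonic. G# + 2 semitones is pitch class 10, spelled on A as A#.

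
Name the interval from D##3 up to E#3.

The letter names run D→E, a span of 1 letter step, so the interval is some kind of second.
D## to E# is 1 semitone. A major second is 2, so 1 makes it minor.

minor second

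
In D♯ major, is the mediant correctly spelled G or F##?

Each scale degree takes a distinct letter name. Degree 3 of a scale on D must use the letter F.
F## and G are enharmonically the same pitch, but only F## uses the letter F, so it is the correct spelling here.

F##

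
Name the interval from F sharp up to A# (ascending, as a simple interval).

major third

The letter names run F→A, a span of 2 letter steps, so the interval is some kind of third.
F# to A# is 4 semitones. A major third is 4, so 4 makes it major.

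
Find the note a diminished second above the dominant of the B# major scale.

The dominant of B# major is F##.
A diminished second (0 semitones) above F## lands on the letter G, giving G.

G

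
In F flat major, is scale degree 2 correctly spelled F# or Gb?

Each scale degree takes a distinct letter name. Degree 2 of a scale on F must use the letter G.
Gb and F# are enharmonically the same pitch, but only Gb uses the letter G, so it is the correct spelling here.

Gb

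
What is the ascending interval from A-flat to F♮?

major sixth

The letter names run A→F, a span of 5 letter steps, so the interval is some kind of sixth.
Ab to F is 9 semitones. A major sixth is 9, so 9 makes it major.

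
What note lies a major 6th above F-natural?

D

A sixth above F lands on the letter D.
A major sixth spans 9 semitones, so F moves to pitch class 2. On the letter D that is D.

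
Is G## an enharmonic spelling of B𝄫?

G## is pitch class 9; Bbb is pitch class 9.
All spellings map to pitch class 9, so they are enharmonically equivalent.

Yes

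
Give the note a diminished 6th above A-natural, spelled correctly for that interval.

Fb

A sixth above A lands on the letter F.
A diminished sixth spans 7 semitones, so A moves to pitch class 4. On the letter F that is Fb.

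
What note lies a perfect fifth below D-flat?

Gb

A fifth below D lands on the letter G.
A perfect fifth spans 7 semitones, so Db moves to pitch class 6. On the letter G that is Gb.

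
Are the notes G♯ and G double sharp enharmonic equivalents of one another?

No

G# is pitch class 8; G## is pitch class 9.
The pitch classes differ (8 vs. 9), so they are not enharmonic equivalents.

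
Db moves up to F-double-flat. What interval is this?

Counting letters D–E–F gives a third.
Db→Fbb = 2 semitones, 2 narrower than the major third (4), so diminished.

diminished third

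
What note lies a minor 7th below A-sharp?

A down a major seventh is Bb, so the target letter is B.
From A#, a minor seventh is 10 semitones down: B#.

B#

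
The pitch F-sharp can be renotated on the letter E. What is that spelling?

E##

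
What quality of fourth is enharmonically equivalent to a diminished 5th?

augmented

A diminished fifth spans 6 semitones.
A fourth spanning 6 semitones is augmented (the perfect fourth is 5).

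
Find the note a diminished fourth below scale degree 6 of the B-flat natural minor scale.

D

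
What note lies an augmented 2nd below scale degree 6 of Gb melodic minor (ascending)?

Dbb

Scale degree 6 of Gb melodic minor (ascending) is Eb.
An augmented second (3 semitones) below Eb lands on the letter D, giving Dbb.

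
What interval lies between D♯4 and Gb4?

The letter names run D→G, a span of 3 letter steps, so the interval is some kind of fourth.
D# to Gb is 3 semitones. A perfect fourth is 5, so 3 makes it doubly diminished.

doubly diminished fourth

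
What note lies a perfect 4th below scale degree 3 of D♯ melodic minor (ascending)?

C#

Scale degree 3 of D# melodic minor (ascending) is F#.
A perfect fourth (5 semitones) below F# lands on the letter C, giving C#.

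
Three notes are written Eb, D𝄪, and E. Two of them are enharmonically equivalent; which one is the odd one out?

Eb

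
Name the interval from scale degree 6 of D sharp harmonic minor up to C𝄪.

augmented second

Scale degree 6 of D# harmonic minor is B.
B up to C##: letters B→C make it a second; 3 semitones makes it augmented.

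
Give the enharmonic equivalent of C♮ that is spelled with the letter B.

B#

Plain B sits 1 semitone below C, so on the letter B the same pitch needs a sharp: B#.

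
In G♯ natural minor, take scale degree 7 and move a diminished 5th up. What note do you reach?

C

Scale degree 7 of G# natural minor is F#.
A diminished fifth (6 semitones) above F# lands on the letter C, giving C.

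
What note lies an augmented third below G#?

Eb

A third below G lands on the letter E.
An augmented third spans 5 semitones, so G# moves to pitch class 3. On the letter E that is Eb.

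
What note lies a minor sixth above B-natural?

G

B up a major sixth is G#, so the target letter is G.
From B, a minor sixth is 8 semitones up: G.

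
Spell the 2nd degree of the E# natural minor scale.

F##

Degree 2 takes the letter 1 step above E, which is F.
In natural minor, degree 2 sits 2 semitones above the tonic. E# + 2 semitones is pitch class 7, spelled on F as F##.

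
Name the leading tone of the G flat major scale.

F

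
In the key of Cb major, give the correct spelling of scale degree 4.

Fb

Degree 4 takes the letter 3 steps above C, which is F.
In major, degree 4 sits 5 semitones above the tonic. Cb + 5 semitones is pitch class 4, spelled on F as Fb.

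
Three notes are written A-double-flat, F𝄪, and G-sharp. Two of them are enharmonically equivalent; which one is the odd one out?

G#

In 12-tone equal temperament, enharmonic equivalents share a pitch class. Abb is pitch class 7; F## is pitch class 7; G# is pitch class 8.
Abb and F## share pitch class 7, while G# is pitch class 8.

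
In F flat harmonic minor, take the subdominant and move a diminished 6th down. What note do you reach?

D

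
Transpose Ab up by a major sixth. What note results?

A up a major sixth is F#, so the target letter is F.
From Ab, a major sixth is 9 semitones up: F.

F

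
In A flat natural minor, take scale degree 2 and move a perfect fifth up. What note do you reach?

Scale degree 2 of Ab natural minor is Bb.
A perfect fifth (7 semitones) above Bb lands on the letter F, giving F.

F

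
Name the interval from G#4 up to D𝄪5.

Counting letters G–A–B–C–D gives a fifth.
G#→D## = 8 semitones, 1 wider than the perfect fifth (7), so augmented.

augmented fifth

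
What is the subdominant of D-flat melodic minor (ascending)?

Gb

Degree 4 takes the letter 3 steps above D, which is G.
In melodic minor (ascending), degree 4 sits 5 semitones above the tonic. Db + 5 semitones is pitch class 6, spelled on G as Gb.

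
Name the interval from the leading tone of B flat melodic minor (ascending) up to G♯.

major seventh

The leading tone of Bb melodic minor (ascending) is A.
A up to G#: letters A→G make it a seventh; 11 semitones makes it major.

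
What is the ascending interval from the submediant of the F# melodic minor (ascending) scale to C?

The submediant of F# melodic minor (ascending) is D#.
D# up to C: letters D→C make it a seventh; 9 semitones makes it diminished.

diminished seventh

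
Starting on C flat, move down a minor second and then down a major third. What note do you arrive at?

A minor second down from Cb is Bb (letter B, 1 semitone down).
A major third down from Bb is Gb (letter G, 4 semitones down).

Gb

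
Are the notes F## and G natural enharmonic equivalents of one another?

Yes

F## = pitch class 7 and G = pitch class 7 — the same pitch class, so they are enharmonic equivalents.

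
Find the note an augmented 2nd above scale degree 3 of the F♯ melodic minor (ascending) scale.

B#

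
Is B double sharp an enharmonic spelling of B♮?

No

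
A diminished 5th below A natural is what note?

D#

A down a perfect fifth is D, so the target letter is D.
From A, a diminished fifth is 6 semitones down: D#.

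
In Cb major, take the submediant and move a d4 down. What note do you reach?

The submediant of Cb major is Ab.
A diminished fourth (4 semitones) below Ab lands on the letter E, giving E.

E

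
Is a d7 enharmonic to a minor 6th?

A diminished seventh spans 9 semitones; a minor sixth spans 8.
The spans differ, so they are not enharmonic equivalents.

No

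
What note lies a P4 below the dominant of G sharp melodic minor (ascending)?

The dominant of G# melodic minor (ascending) is D#.
A perfect fourth (5 semitones) below D# lands on the letter A, giving A#.

A#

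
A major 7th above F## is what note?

F up a major seventh is E, so the target letter is E.
From F##, a major seventh is 11 semitones up: E##.

E##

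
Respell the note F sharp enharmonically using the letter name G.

Gb

Plain G sits 1 semitone above F#, so on the letter G the same pitch needs a flat: Gb.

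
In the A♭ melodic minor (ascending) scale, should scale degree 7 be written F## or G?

Each scale degree takes a distinct letter name. Degree 7 of a scale on A must use the letter G.
G and F## are enharmonically the same pitch, but only G uses the letter G, so it is the correct spelling here.

G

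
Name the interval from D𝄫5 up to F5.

Counting letters D–E–F gives a third.
Dbb→F = 5 semitones, 1 wider than the major third (4), so augmented.

augmented third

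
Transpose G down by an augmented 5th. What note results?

A fifth below G lands on the letter C.
An augmented fifth spans 8 semitones, so G moves to pitch class 11. On the letter C that is Cb.

Cb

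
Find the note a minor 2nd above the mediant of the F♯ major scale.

The mediant of F# major is A#.
A minor second (1 semitone) above A# lands on the letter B, giving B.

B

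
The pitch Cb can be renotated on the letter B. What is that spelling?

B

Plain B sits at the same pitch as Cb, so on the letter B the same pitch needs a natural: B.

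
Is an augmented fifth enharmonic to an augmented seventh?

An augmented fifth spans 8 semitones; an augmented seventh spans 12.
The spans differ, so they are not enharmonic equivalents.

No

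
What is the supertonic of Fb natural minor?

Gb

The Fb natural minor scale runs Fb Gb Abb Bbb Cb Dbb Ebb.
Degree 2 is Gb.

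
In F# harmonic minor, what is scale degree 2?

The F# harmonic minor scale runs F# G# A B C# D E#.
Degree 2 is G#.

G#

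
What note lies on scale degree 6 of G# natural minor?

E

Degree 6 takes the letter 5 steps above G, which is E.
In natural minor, degree 6 sits 8 semitones above the tonic. G# + 8 semitones is pitch class 4, spelled on E as E.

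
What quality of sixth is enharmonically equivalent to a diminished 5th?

A diminished fifth spans 6 semitones.
A sixth spanning 6 semitones is doubly diminished (the major sixth is 9).

doubly diminished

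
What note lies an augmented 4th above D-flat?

D up a perfect fourth is G, so the target letter is G.
From Db, an augmented fourth is 6 semitones up: G.

G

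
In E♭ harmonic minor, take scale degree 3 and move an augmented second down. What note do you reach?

Fbb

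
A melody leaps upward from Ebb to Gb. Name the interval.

major third

The letter names run E→G, a span of 2 letter steps, so the interval is some kind of third.
Ebb to Gb is 4 semitones. A major third is 4, so 4 makes it major.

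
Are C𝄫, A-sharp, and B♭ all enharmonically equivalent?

Yes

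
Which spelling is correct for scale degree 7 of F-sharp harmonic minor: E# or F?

E#

Each scale degree takes a distinct letter name. Degree 7 of a scale on F must use the letter E.
E# and F are enharmonically the same pitch, but only E# uses the letter E, so it is the correct spelling here.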